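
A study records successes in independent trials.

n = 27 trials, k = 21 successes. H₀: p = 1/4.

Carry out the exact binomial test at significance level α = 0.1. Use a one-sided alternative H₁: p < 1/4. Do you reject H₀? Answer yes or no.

reject H₀: no

Exact binomial: n=27, k=21, p₀=1/4=0.2500
P(X≤21) from Σ C(n,i)·p₀^i·(1−p₀)^(n−i)
p-value (one-sided, H₁ less) = 1.00000
At α=0.1: p ≥ α → fail to reject H₀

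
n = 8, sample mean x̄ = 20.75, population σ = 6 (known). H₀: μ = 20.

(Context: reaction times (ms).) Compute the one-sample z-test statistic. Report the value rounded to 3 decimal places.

test statistic = 0.354

SE = σ/√n = 6/√8 = 2.1213
z = (x̄−μ₀)/SE = (20.75−20)/2.1213 = 0.3536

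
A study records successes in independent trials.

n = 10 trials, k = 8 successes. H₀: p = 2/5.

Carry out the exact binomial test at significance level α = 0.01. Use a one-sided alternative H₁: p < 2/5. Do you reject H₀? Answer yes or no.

Exact binomial: n=10, k=8, p₀=2/5=0.4000
P(X≤8) from Σ C(n,i)·p₀^i·(1−p₀)^(n−i)
p-value (one-sided, H₁ less) = 0.99832
At α=0.01: p ≥ α → fail to reject H₀

reject H₀: no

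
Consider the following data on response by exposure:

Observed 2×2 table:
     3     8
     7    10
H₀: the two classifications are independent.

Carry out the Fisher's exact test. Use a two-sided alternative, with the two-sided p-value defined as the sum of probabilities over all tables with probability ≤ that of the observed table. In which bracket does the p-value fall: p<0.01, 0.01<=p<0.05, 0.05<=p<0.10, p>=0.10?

p-value bracket: p>=0.10

Margins: r₁=11, r₂=17, c₁=10, c₂=18, n=28
p_obs = C(11,3)·C(17,7)/C(28,10); sum pmf over tables with pmf ≤ p_obs
p-value (two-sided) = 0.68879
→ bracket: p>=0.10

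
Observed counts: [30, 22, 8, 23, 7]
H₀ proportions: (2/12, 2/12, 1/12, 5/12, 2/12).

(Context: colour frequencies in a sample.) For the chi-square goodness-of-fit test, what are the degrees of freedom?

degrees of freedom = 4

df = k − 1 = 5 − 1 = 4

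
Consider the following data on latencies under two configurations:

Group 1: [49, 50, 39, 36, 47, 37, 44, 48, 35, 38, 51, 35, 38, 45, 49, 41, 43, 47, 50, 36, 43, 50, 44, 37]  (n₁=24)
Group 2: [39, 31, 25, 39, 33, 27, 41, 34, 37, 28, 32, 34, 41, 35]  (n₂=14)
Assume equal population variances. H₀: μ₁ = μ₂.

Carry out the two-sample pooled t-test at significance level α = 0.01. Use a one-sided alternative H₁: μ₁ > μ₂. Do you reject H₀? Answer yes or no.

x̄₁=43.000, s₁=5.572, n₁=24
x̄₂=34.000, s₂=5.099, n₂=14
s_p² = [23·5.572² + 13·5.099²]/36 = 29.2222
SE = √(s_p²·(1/24+1/14)) = 1.8179
t = (43.000−34.000)/1.8179 = 4.9507
df = 36
p-value (one-sided, H₁ greater) = 0.00001
At α=0.01: p < α → reject H₀

reject H₀: yes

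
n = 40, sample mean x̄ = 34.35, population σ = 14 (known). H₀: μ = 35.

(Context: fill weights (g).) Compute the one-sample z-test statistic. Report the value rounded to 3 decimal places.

SE = σ/√n = 14/√40 = 2.2136
z = (x̄−μ₀)/SE = (34.35−35)/2.2136 = -0.2936

test statistic = -0.294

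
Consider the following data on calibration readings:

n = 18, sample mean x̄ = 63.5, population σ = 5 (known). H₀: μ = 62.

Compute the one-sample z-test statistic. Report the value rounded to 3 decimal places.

SE = σ/√n = 5/√18 = 1.1785
z = (x̄−μ₀)/SE = (63.5−62)/1.1785 = 1.2728

test statistic = 1.273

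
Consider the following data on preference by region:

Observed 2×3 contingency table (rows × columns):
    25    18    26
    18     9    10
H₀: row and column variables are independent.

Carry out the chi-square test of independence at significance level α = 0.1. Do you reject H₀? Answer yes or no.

Row totals [69, 37], col totals [43, 27, 36], n=106
χ² = (25−27.99)²/27.99 + (18−17.58)²/17.58 + (26−23.43)²/23.43 + (18−15.01)²/15.01 + (9−9.42)²/9.42 + (10−12.57)²/12.57 = 1.7497
df = 2
p-value (upper-tail) = 0.41692
At α=0.1: p ≥ α → fail to reject H₀

reject H₀: no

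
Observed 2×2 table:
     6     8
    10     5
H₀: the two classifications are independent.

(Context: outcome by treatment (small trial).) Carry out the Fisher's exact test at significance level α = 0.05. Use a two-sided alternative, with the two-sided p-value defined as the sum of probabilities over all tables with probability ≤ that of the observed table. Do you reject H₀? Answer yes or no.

Margins: r₁=14, r₂=15, c₁=16, c₂=13, n=29
p_obs = C(14,6)·C(15,10)/C(29,16); sum pmf over tables with pmf ≤ p_obs
p-value (two-sided) = 0.27230
At α=0.05: p ≥ α → fail to reject H₀

reject H₀: no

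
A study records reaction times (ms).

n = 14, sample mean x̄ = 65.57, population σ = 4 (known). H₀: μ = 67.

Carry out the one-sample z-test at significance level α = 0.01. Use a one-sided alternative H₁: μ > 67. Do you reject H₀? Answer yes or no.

reject H₀: no

SE = σ/√n = 4/√14 = 1.0690
z = (x̄−μ₀)/SE = (65.57−67)/1.0690 = -1.3376
p-value (one-sided, H₁ greater) = 0.90949
At α=0.01: p ≥ α → fail to reject H₀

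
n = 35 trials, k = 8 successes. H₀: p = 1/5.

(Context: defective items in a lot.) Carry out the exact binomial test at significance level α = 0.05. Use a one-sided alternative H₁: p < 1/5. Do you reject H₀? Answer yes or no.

reject H₀: no

Exact binomial: n=35, k=8, p₀=1/5=0.2000
P(X≤8) from Σ C(n,i)·p₀^i·(1−p₀)^(n−i)
p-value (one-sided, H₁ less) = 0.74501
At α=0.05: p ≥ α → fail to reject H₀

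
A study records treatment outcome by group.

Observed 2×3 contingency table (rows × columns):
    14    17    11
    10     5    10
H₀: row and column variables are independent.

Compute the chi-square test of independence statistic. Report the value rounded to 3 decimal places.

test statistic = 3.149

Row totals [42, 25], col totals [24, 22, 21], n=67
χ² = (14−15.04)²/15.04 + (17−13.79)²/13.79 + (11−13.16)²/13.16 + (10−8.96)²/8.96 + (5−8.21)²/8.21 + (10−7.84)²/7.84 = 3.1490
df = 2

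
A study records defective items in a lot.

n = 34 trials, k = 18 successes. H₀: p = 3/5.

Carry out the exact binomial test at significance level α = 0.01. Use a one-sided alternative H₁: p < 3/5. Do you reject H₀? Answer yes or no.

reject H₀: no

Exact binomial: n=34, k=18, p₀=3/5=0.6000
P(X≤18) from Σ C(n,i)·p₀^i·(1−p₀)^(n−i)
p-value (one-sided, H₁ less) = 0.25117
At α=0.01: p ≥ α → fail to reject H₀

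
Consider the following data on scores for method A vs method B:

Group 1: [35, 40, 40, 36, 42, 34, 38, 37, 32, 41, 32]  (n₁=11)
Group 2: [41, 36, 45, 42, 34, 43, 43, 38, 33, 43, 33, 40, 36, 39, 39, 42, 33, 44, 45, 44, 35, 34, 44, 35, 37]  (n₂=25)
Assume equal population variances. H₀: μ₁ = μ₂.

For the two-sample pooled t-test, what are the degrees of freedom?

df = n₁ + n₂ − 2 = 11 + 25 − 2 = 34

degrees of freedom = 34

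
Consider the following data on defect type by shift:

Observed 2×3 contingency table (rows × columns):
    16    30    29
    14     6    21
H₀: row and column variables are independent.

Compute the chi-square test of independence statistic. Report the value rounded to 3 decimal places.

Row totals [75, 41], col totals [30, 36, 50], n=116
χ² = (16−19.40)²/19.40 + (30−23.28)²/23.28 + (29−32.33)²/32.33 + (14−10.60)²/10.60 + (6−12.72)²/12.72 + (21−17.67)²/17.67 = 8.1478
df = 2

test statistic = 8.148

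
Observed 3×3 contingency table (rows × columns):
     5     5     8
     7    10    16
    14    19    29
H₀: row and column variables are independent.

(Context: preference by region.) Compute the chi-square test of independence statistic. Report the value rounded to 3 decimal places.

test statistic = 0.309

Row totals [18, 33, 62], col totals [26, 34, 53], n=113
χ² = (5−4.14)²/4.14 + (5−5.42)²/5.42 + (8−8.44)²/8.44 + (7−7.59)²/7.59 + (10−9.93)²/9.93 + (16−15.48)²/15.48 + (14−14.27)²/14.27 + (19−18.65)²/18.65 + (29−29.08)²/29.08 = 0.3090
df = 4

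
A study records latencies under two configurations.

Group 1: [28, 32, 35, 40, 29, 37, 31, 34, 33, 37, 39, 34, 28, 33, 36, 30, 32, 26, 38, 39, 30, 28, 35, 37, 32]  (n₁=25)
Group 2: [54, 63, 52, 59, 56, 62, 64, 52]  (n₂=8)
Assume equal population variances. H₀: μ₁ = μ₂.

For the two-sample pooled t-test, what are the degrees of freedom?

degrees of freedom = 31

df = n₁ + n₂ − 2 = 25 + 8 − 2 = 31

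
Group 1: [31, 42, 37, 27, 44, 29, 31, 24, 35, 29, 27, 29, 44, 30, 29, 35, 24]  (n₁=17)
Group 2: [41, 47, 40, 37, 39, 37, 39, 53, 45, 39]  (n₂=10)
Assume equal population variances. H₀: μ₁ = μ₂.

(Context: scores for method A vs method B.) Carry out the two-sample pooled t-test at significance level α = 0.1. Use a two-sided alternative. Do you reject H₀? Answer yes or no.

reject H₀: yes

x̄₁=32.176, s₁=6.376, n₁=17
x̄₂=41.700, s₂=5.122, n₂=10
s_p² = [16·6.376² + 9·5.122²]/25 = 35.4628
SE = √(s_p²·(1/17+1/10)) = 2.3733
t = (32.176−41.700)/2.3733 = -4.0129
df = 25
p-value (two-sided) = 0.00048
At α=0.1: p < α → reject H₀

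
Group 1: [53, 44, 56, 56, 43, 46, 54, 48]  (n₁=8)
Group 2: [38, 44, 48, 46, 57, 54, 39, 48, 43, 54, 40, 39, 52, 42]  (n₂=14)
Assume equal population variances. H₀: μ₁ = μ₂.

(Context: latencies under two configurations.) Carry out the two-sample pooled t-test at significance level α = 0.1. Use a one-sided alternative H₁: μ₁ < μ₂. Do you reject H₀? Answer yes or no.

reject H₀: no

x̄₁=50.000, s₁=5.372, n₁=8
x̄₂=46.000, s₂=6.325, n₂=14
s_p² = [7·5.372² + 13·6.325²]/20 = 36.1000
SE = √(s_p²·(1/8+1/14)) = 2.6629
t = (50.000−46.000)/2.6629 = 1.5021
df = 20
p-value (one-sided, H₁ less) = 0.92565
At α=0.1: p ≥ α → fail to reject H₀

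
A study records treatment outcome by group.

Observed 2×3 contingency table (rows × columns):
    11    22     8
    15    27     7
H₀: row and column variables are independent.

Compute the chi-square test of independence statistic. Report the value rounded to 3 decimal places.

Row totals [41, 49], col totals [26, 49, 15], n=90
χ² = (11−11.84)²/11.84 + (22−22.32)²/22.32 + (8−6.83)²/6.83 + (15−14.16)²/14.16 + (27−26.68)²/26.68 + (7−8.17)²/8.17 = 0.4850
df = 2

test statistic = 0.485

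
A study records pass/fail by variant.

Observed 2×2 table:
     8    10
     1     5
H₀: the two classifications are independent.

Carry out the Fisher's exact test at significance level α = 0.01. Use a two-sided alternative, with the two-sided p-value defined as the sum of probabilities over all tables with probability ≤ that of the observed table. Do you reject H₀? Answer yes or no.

reject H₀: no

Margins: r₁=18, r₂=6, c₁=9, c₂=15, n=24
p_obs = C(18,8)·C(6,1)/C(24,9); sum pmf over tables with pmf ≤ p_obs
p-value (two-sided) = 0.35095
At α=0.01: p ≥ α → fail to reject H₀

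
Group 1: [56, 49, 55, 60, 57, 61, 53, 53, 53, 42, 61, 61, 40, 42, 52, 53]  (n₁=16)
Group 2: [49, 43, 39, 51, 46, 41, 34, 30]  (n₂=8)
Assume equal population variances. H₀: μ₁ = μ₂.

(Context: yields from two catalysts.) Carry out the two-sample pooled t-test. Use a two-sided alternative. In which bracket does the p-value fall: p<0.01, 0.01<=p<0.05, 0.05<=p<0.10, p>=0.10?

p-value bracket: p<0.01

x̄₁=53.000, s₁=6.822, n₁=16
x̄₂=41.625, s₂=7.210, n₂=8
s_p² = [15·6.822² + 7·7.210²]/22 = 48.2670
SE = √(s_p²·(1/16+1/8)) = 3.0083
t = (53.000−41.625)/3.0083 = 3.7812
df = 22
p-value (two-sided) = 0.00103
→ bracket: p<0.01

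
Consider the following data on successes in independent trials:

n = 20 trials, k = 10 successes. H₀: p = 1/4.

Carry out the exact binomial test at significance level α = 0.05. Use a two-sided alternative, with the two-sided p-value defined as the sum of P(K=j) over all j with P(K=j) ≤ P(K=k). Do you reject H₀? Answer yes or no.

Exact binomial: n=20, k=10, p₀=1/4=0.2500
P(X=j) = C(n,j)·p₀^j·(1−p₀)^(n−j); p = Σ P(X=j) over j with P(X=j) ≤ P(X=10)
p-value (two-sided) = 0.01704
At α=0.05: p < α → reject H₀

reject H₀: yes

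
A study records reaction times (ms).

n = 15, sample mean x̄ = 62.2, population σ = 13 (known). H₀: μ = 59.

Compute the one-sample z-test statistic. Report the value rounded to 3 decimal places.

SE = σ/√n = 13/√15 = 3.3566
z = (x̄−μ₀)/SE = (62.2−59)/3.3566 = 0.9533

test statistic = 0.953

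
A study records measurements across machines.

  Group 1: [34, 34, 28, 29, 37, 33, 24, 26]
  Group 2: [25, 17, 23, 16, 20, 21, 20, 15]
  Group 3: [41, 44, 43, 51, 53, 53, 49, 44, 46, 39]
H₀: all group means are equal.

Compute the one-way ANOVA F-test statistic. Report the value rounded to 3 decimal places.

test statistic = 82.911

Group means [30.62, 19.62, 46.30], grand mean 33.269
SSB = Σnᵢ(x̄ᵢ−x̄)² = 3243.265; SSW = ΣΣ(x−x̄ᵢ)² = 449.850
MSB = 3243.265/2 = 1621.6327; MSW = 449.850/23 = 19.5587
F = MSB/MSW = 82.9111
df = (2, 23)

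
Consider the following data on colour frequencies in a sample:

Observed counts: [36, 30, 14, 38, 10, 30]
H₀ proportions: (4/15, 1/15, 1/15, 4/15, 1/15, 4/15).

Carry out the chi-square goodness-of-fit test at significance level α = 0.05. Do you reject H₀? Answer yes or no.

n = 158; E_i = n·p_i = [42.13, 10.53, 10.53, 42.13, 10.53, 42.13]
χ² = (36−42.13)²/42.13 + (30−10.53)²/10.53 + (14−10.53)²/10.53 + (38−42.13)²/42.13 + (10−10.53)²/10.53 + (30−42.13)²/42.13 = 41.9367
df = 5
p-value (upper-tail) = 0.00000
At α=0.05: p < α → reject H₀

reject H₀: yes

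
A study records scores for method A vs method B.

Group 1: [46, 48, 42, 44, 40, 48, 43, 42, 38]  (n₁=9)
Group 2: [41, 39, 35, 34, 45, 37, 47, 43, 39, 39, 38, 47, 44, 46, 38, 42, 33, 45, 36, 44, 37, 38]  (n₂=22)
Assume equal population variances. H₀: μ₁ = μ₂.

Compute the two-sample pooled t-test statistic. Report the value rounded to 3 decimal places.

x̄₁=43.444, s₁=3.432, n₁=9
x̄₂=40.318, s₂=4.292, n₂=22
s_p² = [8·3.432² + 21·4.292²]/29 = 16.5860
SE = √(s_p²·(1/9+1/22)) = 1.6115
t = (43.444−40.318)/1.6115 = 1.9400
df = 29

test statistic = 1.940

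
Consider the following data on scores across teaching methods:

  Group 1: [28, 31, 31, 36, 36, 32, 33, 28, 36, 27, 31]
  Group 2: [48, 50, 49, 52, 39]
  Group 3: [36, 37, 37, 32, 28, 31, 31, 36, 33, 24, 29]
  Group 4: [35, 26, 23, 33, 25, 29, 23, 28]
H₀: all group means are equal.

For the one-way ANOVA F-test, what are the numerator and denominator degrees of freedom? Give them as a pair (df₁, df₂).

k = 4 groups, N = 35 total
df = (k−1, N−k) = (4−1, 35−4) = (3, 31)

degrees of freedom = [3, 31]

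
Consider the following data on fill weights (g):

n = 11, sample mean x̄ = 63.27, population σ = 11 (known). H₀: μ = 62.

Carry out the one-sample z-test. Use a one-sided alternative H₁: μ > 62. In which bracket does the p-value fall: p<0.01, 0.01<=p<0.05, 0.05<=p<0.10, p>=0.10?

p-value bracket: p>=0.10

SE = σ/√n = 11/√11 = 3.3166
z = (x̄−μ₀)/SE = (63.27−62)/3.3166 = 0.3829
p-value (one-sided, H₁ greater) = 0.35089
→ bracket: p>=0.10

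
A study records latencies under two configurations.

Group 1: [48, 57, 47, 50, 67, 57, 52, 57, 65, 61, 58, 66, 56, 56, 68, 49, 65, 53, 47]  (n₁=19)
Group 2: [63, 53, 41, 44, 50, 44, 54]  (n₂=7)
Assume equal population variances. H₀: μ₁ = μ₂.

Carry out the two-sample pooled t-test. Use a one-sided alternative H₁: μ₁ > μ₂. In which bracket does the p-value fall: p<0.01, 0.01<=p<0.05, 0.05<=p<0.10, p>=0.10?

x̄₁=56.789, s₁=7.005, n₁=19
x̄₂=49.857, s₂=7.603, n₂=7
s_p² = [18·7.005² + 6·7.603²]/24 = 51.2506
SE = √(s_p²·(1/19+1/7)) = 3.1653
t = (56.789−49.857)/3.1653 = 2.1901
df = 24
p-value (one-sided, H₁ greater) = 0.01923
→ bracket: 0.01<=p<0.05

p-value bracket: 0.01<=p<0.05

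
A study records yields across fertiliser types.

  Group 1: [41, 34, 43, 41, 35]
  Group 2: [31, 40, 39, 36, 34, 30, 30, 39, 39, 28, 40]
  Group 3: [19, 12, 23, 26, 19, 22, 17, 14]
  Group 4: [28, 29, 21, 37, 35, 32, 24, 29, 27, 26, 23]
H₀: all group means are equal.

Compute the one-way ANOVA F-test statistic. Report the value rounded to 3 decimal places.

Group means [38.80, 35.09, 19.00, 28.27], grand mean 29.800
SSB = Σnᵢ(x̄ᵢ−x̄)² = 1671.709; SSW = ΣΣ(x−x̄ᵢ)² = 673.891
MSB = 1671.709/3 = 557.2364; MSW = 673.891/31 = 21.7384
F = MSB/MSW = 25.6337
df = (3, 31)

test statistic = 25.634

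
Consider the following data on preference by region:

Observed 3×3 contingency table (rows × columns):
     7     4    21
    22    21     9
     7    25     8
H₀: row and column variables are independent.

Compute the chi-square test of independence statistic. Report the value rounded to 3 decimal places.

Row totals [32, 52, 40], col totals [36, 50, 38], n=124
χ² = (7−9.29)²/9.29 + (4−12.90)²/12.90 + (21−9.81)²/9.81 + (22−15.10)²/15.10 + (21−20.97)²/20.97 + (9−15.94)²/15.94 + (7−11.61)²/11.61 + (25−16.13)²/16.13 + (8−12.26)²/12.26 = 33.8503
df = 4

test statistic = 33.850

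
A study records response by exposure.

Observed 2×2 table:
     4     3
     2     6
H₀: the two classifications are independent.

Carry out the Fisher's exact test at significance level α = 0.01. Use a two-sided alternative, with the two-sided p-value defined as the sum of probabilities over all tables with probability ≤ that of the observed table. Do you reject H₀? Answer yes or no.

Margins: r₁=7, r₂=8, c₁=6, c₂=9, n=15
p_obs = C(7,4)·C(8,2)/C(15,6); sum pmf over tables with pmf ≤ p_obs
p-value (two-sided) = 0.31469
At α=0.01: p ≥ α → fail to reject H₀

reject H₀: no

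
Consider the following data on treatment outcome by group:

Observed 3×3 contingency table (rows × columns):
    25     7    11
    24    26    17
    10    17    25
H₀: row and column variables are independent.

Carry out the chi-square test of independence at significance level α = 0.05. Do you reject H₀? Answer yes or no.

reject H₀: yes

Row totals [43, 67, 52], col totals [59, 50, 53], n=162
χ² = (25−15.66)²/15.66 + (7−13.27)²/13.27 + (11−14.07)²/14.07 + (24−24.40)²/24.40 + (26−20.68)²/20.68 + (17−21.92)²/21.92 + (10−18.94)²/18.94 + (17−16.05)²/16.05 + (25−17.01)²/17.01 = 19.7078
df = 4
p-value (upper-tail) = 0.00057
At α=0.05: p < α → reject H₀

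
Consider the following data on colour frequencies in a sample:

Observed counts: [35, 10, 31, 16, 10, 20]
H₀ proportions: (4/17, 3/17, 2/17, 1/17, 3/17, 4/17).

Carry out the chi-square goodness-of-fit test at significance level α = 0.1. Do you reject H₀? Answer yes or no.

n = 122; E_i = n·p_i = [28.71, 21.53, 14.35, 7.18, 21.53, 28.71]
χ² = (35−28.71)²/28.71 + (10−21.53)²/21.53 + (31−14.35)²/14.35 + (16−7.18)²/7.18 + (10−21.53)²/21.53 + (20−28.71)²/28.71 = 46.5253
df = 5
p-value (upper-tail) = 0.00000
At α=0.1: p < α → reject H₀

reject H₀: yes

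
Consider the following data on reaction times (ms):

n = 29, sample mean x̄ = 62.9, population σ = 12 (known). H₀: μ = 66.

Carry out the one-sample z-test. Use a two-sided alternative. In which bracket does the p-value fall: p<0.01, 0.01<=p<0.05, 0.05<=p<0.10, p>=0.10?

SE = σ/√n = 12/√29 = 2.2283
z = (x̄−μ₀)/SE = (62.9−66)/2.2283 = -1.3912
p-value (two-sided) = 0.16417
→ bracket: p>=0.10

p-value bracket: p>=0.10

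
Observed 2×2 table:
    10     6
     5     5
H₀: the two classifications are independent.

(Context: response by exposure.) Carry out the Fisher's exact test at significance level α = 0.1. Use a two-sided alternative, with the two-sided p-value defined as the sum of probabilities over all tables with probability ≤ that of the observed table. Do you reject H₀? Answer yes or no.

reject H₀: no

Margins: r₁=16, r₂=10, c₁=15, c₂=11, n=26
p_obs = C(16,10)·C(10,5)/C(26,15); sum pmf over tables with pmf ≤ p_obs
p-value (two-sided) = 0.68906
At α=0.1: p ≥ α → fail to reject H₀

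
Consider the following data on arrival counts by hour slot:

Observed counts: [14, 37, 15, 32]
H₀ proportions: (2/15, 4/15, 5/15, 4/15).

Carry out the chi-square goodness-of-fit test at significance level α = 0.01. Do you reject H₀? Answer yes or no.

reject H₀: yes

n = 98; E_i = n·p_i = [13.07, 26.13, 32.67, 26.13]
χ² = (14−13.07)²/13.07 + (37−26.13)²/26.13 + (15−32.67)²/32.67 + (32−26.13)²/26.13 = 15.4566
df = 3
p-value (upper-tail) = 0.00147
At α=0.01: p < α → reject H₀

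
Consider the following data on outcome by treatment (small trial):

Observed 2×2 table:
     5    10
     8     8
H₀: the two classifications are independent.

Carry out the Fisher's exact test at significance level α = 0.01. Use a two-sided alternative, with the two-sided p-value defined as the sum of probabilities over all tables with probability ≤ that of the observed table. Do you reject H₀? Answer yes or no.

Margins: r₁=15, r₂=16, c₁=13, c₂=18, n=31
p_obs = C(15,5)·C(16,8)/C(31,13); sum pmf over tables with pmf ≤ p_obs
p-value (two-sided) = 0.47255
At α=0.01: p ≥ α → fail to reject H₀

reject H₀: no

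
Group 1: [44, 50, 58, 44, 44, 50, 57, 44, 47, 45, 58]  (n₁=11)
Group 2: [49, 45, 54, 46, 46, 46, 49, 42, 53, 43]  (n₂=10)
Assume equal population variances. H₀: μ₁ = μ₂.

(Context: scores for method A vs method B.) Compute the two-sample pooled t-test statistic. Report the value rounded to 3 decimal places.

x̄₁=49.182, s₁=5.896, n₁=11
x̄₂=47.300, s₂=3.945, n₂=10
s_p² = [10·5.896² + 9·3.945²]/19 = 25.6703
SE = √(s_p²·(1/11+1/10)) = 2.2138
t = (49.182−47.300)/2.2138 = 0.8501
df = 19

test statistic = 0.850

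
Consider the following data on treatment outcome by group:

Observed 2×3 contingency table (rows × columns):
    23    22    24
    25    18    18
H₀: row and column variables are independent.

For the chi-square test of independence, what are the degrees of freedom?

df = (r−1)(c−1) = (2−1)·(3−1) = 2

degrees of freedom = 2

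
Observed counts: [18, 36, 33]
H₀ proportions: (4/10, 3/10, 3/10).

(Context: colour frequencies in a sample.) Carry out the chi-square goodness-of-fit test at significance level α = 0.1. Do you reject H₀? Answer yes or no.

reject H₀: yes

n = 87; E_i = n·p_i = [34.80, 26.10, 26.10]
χ² = (18−34.80)²/34.80 + (36−26.10)²/26.10 + (33−26.10)²/26.10 = 13.6897
df = 2
p-value (upper-tail) = 0.00106
At α=0.1: p < α → reject H₀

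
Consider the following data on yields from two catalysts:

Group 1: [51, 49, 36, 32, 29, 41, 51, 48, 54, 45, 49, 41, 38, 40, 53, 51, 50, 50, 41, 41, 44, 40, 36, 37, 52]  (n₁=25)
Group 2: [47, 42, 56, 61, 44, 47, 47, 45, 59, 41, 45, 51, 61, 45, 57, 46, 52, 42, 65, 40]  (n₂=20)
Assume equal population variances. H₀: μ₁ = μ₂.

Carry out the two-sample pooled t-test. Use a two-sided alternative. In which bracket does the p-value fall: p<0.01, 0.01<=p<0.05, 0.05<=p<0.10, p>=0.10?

x̄₁=43.960, s₁=7.015, n₁=25
x̄₂=49.650, s₂=7.604, n₂=20
s_p² = [24·7.015² + 19·7.604²]/43 = 53.0119
SE = √(s_p²·(1/25+1/20)) = 2.1843
t = (43.960−49.650)/2.1843 = -2.6050
df = 43
p-value (two-sided) = 0.01257
→ bracket: 0.01<=p<0.05

p-value bracket: 0.01<=p<0.05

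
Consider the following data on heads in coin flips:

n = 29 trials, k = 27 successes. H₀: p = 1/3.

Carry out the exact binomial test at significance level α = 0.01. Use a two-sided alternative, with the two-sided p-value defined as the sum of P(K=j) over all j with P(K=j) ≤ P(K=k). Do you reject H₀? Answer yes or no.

Exact binomial: n=29, k=27, p₀=1/3=0.3333
P(X=j) = C(n,j)·p₀^j·(1−p₀)^(n−j); p = Σ P(X=j) over j with P(X=j) ≤ P(X=27)
p-value (two-sided) = 0.00000
At α=0.01: p < α → reject H₀

reject H₀: yes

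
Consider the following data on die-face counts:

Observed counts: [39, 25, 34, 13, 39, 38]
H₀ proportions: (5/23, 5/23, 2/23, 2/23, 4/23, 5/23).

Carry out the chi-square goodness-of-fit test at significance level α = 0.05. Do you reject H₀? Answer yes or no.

reject H₀: yes

n = 188; E_i = n·p_i = [40.87, 40.87, 16.35, 16.35, 32.70, 40.87]
χ² = (39−40.87)²/40.87 + (25−40.87)²/40.87 + (34−16.35)²/16.35 + (13−16.35)²/16.35 + (39−32.70)²/32.70 + (38−40.87)²/40.87 = 27.4109
df = 5
p-value (upper-tail) = 0.00005
At α=0.05: p < α → reject H₀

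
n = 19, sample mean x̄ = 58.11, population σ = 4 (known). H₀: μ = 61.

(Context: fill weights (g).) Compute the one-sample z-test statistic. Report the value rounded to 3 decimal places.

test statistic = -3.149

SE = σ/√n = 4/√19 = 0.9177
z = (x̄−μ₀)/SE = (58.11−61)/0.9177 = -3.1493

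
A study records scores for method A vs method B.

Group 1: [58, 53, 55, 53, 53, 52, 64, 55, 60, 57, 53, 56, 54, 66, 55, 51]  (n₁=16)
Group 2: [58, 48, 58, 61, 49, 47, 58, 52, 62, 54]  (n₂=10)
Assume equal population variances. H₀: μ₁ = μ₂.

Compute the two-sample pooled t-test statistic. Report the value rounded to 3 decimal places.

test statistic = 0.648

x̄₁=55.938, s₁=4.234, n₁=16
x̄₂=54.700, s₂=5.478, n₂=10
s_p² = [15·4.234² + 9·5.478²]/24 = 22.4599
SE = √(s_p²·(1/16+1/10)) = 1.9104
t = (55.938−54.700)/1.9104 = 0.6478
df = 24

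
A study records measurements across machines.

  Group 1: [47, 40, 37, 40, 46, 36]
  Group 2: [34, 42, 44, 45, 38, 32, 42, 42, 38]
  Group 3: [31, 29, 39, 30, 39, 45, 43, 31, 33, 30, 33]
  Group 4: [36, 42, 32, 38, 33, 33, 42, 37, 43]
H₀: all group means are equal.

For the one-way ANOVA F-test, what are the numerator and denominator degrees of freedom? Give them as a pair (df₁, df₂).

k = 4 groups, N = 35 total
df = (k−1, N−k) = (4−1, 35−4) = (3, 31)

degrees of freedom = [3, 31]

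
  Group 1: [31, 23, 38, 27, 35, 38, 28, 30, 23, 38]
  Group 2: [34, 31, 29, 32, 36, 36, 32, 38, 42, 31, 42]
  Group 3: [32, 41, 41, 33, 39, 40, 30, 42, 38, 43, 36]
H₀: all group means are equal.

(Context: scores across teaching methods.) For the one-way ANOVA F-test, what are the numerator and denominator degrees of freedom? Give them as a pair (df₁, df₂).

k = 3 groups, N = 32 total
df = (k−1, N−k) = (3−1, 32−3) = (2, 29)

degrees of freedom = [2, 29]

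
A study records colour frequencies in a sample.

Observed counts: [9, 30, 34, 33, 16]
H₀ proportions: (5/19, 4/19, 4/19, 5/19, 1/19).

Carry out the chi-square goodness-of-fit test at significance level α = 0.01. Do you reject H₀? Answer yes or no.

reject H₀: yes

n = 122; E_i = n·p_i = [32.11, 25.68, 25.68, 32.11, 6.42]
χ² = (9−32.11)²/32.11 + (30−25.68)²/25.68 + (34−25.68)²/25.68 + (33−32.11)²/32.11 + (16−6.42)²/6.42 = 34.3607
df = 4
p-value (upper-tail) = 0.00000
At α=0.01: p < α → reject H₀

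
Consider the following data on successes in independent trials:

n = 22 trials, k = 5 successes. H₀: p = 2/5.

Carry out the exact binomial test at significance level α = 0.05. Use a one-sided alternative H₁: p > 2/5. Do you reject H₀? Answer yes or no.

Exact binomial: n=22, k=5, p₀=2/5=0.4000
P(X≥5) from Σ C(n,i)·p₀^i·(1−p₀)^(n−i)
p-value (one-sided, H₁ greater) = 0.97342
At α=0.05: p ≥ α → fail to reject H₀

reject H₀: no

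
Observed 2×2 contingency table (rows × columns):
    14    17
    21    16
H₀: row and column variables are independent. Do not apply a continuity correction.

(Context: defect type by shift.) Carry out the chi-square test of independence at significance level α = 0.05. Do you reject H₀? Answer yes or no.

Row totals [31, 37], col totals [35, 33], n=68
χ² = (14−15.96)²/15.96 + (17−15.04)²/15.04 + (21−19.04)²/19.04 + (16−17.96)²/17.96 = 0.9080
df = 1
p-value (upper-tail) = 0.34066
At α=0.05: p ≥ α → fail to reject H₀

reject H₀: no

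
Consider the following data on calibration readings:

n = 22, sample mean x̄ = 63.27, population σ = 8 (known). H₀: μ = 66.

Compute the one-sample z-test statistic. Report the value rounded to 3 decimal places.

test statistic = -1.601

SE = σ/√n = 8/√22 = 1.7056
z = (x̄−μ₀)/SE = (63.27−66)/1.7056 = -1.6006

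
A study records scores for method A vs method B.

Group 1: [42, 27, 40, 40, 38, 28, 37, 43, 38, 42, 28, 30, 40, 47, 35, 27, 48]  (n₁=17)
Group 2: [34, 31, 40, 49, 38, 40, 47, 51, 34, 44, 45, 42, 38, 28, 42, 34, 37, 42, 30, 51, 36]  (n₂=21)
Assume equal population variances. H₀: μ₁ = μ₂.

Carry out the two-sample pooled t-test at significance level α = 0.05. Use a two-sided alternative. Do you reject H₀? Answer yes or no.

x̄₁=37.059, s₁=6.851, n₁=17
x̄₂=39.667, s₂=6.666, n₂=21
s_p² = [16·6.851² + 20·6.666²]/36 = 45.5447
SE = √(s_p²·(1/17+1/21)) = 2.2018
t = (37.059−39.667)/2.2018 = -1.1844
df = 36
p-value (two-sided) = 0.24401
At α=0.05: p ≥ α → fail to reject H₀

reject H₀: no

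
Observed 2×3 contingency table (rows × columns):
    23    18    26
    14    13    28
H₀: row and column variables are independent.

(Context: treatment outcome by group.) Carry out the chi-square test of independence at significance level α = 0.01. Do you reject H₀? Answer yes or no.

reject H₀: no

Row totals [67, 55], col totals [37, 31, 54], n=122
χ² = (23−20.32)²/20.32 + (18−17.02)²/17.02 + (26−29.66)²/29.66 + (14−16.68)²/16.68 + (13−13.98)²/13.98 + (28−24.34)²/24.34 = 1.9078
df = 2
p-value (upper-tail) = 0.38523
At α=0.01: p ≥ α → fail to reject H₀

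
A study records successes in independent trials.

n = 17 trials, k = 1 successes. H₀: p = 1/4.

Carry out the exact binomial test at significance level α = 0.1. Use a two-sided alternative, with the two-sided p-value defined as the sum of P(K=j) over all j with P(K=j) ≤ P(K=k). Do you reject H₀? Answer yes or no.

Exact binomial: n=17, k=1, p₀=1/4=0.2500
P(X=j) = C(n,j)·p₀^j·(1−p₀)^(n−j); p = Σ P(X=j) over j with P(X=j) ≤ P(X=1)
p-value (two-sided) = 0.09035
At α=0.1: p < α → reject H₀

reject H₀: yes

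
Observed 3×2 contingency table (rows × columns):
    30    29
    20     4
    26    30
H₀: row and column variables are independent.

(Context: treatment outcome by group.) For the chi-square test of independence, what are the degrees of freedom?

degrees of freedom = 2

df = (r−1)(c−1) = (3−1)·(2−1) = 2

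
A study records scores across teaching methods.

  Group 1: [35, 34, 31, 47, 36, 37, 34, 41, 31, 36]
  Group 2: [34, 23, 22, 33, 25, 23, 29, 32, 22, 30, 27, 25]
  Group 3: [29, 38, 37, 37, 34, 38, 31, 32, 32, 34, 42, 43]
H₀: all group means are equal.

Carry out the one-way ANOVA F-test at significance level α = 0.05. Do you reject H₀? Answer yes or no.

Group means [36.20, 27.08, 35.58], grand mean 32.765
SSB = Σnᵢ(x̄ᵢ−x̄)² = 600.684; SSW = ΣΣ(x−x̄ᵢ)² = 625.433
MSB = 600.684/2 = 300.3422; MSW = 625.433/31 = 20.1753
F = MSB/MSW = 14.8866
df = (2, 31)
p-value (upper-tail) = 0.00003
At α=0.05: p < α → reject H₀

reject H₀: yes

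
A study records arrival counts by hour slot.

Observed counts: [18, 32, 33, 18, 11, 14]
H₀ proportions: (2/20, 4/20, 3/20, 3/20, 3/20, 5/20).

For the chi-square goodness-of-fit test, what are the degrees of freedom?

degrees of freedom = 5

df = k − 1 = 6 − 1 = 5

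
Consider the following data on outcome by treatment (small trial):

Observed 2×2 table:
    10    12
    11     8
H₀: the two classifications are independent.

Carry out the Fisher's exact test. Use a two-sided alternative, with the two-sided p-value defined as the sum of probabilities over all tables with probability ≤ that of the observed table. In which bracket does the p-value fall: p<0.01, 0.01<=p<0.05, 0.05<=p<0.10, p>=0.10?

Margins: r₁=22, r₂=19, c₁=21, c₂=20, n=41
p_obs = C(22,10)·C(19,11)/C(41,21); sum pmf over tables with pmf ≤ p_obs
p-value (two-sided) = 0.53590
→ bracket: p>=0.10

p-value bracket: p>=0.10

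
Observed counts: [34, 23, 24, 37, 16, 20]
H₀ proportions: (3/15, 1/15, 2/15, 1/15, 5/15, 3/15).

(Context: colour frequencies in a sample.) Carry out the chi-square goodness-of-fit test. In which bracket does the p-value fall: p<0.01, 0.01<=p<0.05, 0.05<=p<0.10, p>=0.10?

n = 154; E_i = n·p_i = [30.80, 10.27, 20.53, 10.27, 51.33, 30.80]
χ² = (34−30.80)²/30.80 + (23−10.27)²/10.27 + (24−20.53)²/20.53 + (37−10.27)²/10.27 + (16−51.33)²/51.33 + (20−30.80)²/30.80 = 114.4286
df = 5
p-value (upper-tail) = 0.00000
→ bracket: p<0.01

p-value bracket: p<0.01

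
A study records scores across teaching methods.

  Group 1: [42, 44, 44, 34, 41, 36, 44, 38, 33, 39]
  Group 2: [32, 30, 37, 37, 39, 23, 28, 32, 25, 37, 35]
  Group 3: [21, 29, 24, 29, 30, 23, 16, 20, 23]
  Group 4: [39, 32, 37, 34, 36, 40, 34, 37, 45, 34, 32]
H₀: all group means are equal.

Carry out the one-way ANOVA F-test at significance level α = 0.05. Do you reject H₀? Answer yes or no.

Group means [39.50, 32.27, 23.89, 36.36], grand mean 33.293
SSB = Σnᵢ(x̄ᵢ−x̄)² = 1296.372; SSW = ΣΣ(x−x̄ᵢ)² = 766.116
MSB = 1296.372/3 = 432.1239; MSW = 766.116/37 = 20.7058
F = MSB/MSW = 20.8697
df = (3, 37)
p-value (upper-tail) = 0.00000
At α=0.05: p < α → reject H₀

reject H₀: yes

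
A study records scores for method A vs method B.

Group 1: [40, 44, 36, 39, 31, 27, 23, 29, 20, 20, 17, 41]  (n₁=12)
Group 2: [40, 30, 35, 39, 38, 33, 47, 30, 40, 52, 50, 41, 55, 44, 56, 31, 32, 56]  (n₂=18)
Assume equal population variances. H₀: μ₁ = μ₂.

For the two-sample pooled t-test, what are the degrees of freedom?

df = n₁ + n₂ − 2 = 12 + 18 − 2 = 28

degrees of freedom = 28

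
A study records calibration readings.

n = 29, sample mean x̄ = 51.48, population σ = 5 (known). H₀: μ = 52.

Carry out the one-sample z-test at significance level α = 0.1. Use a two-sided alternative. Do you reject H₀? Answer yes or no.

reject H₀: no

SE = σ/√n = 5/√29 = 0.9285
z = (x̄−μ₀)/SE = (51.48−52)/0.9285 = -0.5601
p-value (two-sided) = 0.57544
At α=0.1: p ≥ α → fail to reject H₀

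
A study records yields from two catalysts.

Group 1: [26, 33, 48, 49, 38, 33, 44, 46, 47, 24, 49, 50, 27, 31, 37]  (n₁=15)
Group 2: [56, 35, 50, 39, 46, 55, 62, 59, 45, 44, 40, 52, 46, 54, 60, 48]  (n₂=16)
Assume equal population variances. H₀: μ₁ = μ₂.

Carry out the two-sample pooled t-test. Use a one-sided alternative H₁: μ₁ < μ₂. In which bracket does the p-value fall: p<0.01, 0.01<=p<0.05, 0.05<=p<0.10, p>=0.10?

p-value bracket: p<0.01

x̄₁=38.800, s₁=9.329, n₁=15
x̄₂=49.438, s₂=7.933, n₂=16
s_p² = [14·9.329² + 15·7.933²]/29 = 74.5634
SE = √(s_p²·(1/15+1/16)) = 3.1034
t = (38.800−49.438)/3.1034 = -3.4277
df = 29
p-value (one-sided, H₁ less) = 0.00092
→ bracket: p<0.01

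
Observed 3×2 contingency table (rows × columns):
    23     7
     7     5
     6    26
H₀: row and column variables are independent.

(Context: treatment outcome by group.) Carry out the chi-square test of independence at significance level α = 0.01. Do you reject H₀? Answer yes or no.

Row totals [30, 12, 32], col totals [36, 38], n=74
χ² = (23−14.59)²/14.59 + (7−15.41)²/15.41 + (7−5.84)²/5.84 + (5−6.16)²/6.16 + (6−15.57)²/15.57 + (26−16.43)²/16.43 = 21.3282
df = 2
p-value (upper-tail) = 0.00002
At α=0.01: p < α → reject H₀

reject H₀: yes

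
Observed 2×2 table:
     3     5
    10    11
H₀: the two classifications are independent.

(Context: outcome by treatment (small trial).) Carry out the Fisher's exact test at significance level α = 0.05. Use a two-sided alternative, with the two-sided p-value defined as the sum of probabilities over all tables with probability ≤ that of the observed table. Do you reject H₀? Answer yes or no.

reject H₀: no

Margins: r₁=8, r₂=21, c₁=13, c₂=16, n=29
p_obs = C(8,3)·C(21,10)/C(29,13); sum pmf over tables with pmf ≤ p_obs
p-value (two-sided) = 0.69682
At α=0.05: p ≥ α → fail to reject H₀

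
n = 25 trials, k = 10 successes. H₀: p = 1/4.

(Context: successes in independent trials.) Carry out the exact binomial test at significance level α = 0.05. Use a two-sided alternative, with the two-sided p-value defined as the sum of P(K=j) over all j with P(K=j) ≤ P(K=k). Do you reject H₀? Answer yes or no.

Exact binomial: n=25, k=10, p₀=1/4=0.2500
P(X=j) = C(n,j)·p₀^j·(1−p₀)^(n−j); p = Σ P(X=j) over j with P(X=j) ≤ P(X=10)
p-value (two-sided) = 0.10344
At α=0.05: p ≥ α → fail to reject H₀

reject H₀: no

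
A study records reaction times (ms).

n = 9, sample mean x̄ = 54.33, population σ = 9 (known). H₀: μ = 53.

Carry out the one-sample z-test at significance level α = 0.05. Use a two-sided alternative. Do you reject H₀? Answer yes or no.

reject H₀: no

SE = σ/√n = 9/√9 = 3.0000
z = (x̄−μ₀)/SE = (54.33−53)/3.0000 = 0.4433
p-value (two-sided) = 0.65752
At α=0.05: p ≥ α → fail to reject H₀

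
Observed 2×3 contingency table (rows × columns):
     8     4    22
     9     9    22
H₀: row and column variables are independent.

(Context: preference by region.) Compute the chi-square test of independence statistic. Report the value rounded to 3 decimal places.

Row totals [34, 40], col totals [17, 13, 44], n=74
χ² = (8−7.81)²/7.81 + (4−5.97)²/5.97 + (22−20.22)²/20.22 + (9−9.19)²/9.19 + (9−7.03)²/7.03 + (22−23.78)²/23.78 = 1.5053
df = 2

test statistic = 1.505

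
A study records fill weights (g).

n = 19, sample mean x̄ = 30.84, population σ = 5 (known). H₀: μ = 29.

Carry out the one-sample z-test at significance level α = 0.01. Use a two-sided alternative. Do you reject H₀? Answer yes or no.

reject H₀: no

SE = σ/√n = 5/√19 = 1.1471
z = (x̄−μ₀)/SE = (30.84−29)/1.1471 = 1.6041
p-value (two-sided) = 0.10870
At α=0.01: p ≥ α → fail to reject H₀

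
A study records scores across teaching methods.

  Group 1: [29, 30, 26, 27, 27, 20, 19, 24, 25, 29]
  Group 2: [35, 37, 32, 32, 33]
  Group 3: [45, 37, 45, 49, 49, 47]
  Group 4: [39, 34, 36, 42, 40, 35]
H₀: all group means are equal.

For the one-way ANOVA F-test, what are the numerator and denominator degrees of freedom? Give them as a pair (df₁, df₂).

degrees of freedom = [3, 23]

k = 4 groups, N = 27 total
df = (k−1, N−k) = (4−1, 27−4) = (3, 23)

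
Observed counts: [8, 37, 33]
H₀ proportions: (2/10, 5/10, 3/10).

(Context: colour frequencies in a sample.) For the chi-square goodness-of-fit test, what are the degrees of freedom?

df = k − 1 = 3 − 1 = 2

degrees of freedom = 2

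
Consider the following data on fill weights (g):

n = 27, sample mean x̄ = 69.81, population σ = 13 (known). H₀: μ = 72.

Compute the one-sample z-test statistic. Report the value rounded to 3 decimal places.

SE = σ/√n = 13/√27 = 2.5019
z = (x̄−μ₀)/SE = (69.81−72)/2.5019 = -0.8754

test statistic = -0.875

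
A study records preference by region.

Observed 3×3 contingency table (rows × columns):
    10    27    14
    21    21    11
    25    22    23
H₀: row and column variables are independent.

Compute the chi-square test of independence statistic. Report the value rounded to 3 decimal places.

Row totals [51, 53, 70], col totals [56, 70, 48], n=174
χ² = (10−16.41)²/16.41 + (27−20.52)²/20.52 + (14−14.07)²/14.07 + (21−17.06)²/17.06 + (21−21.32)²/21.32 + (11−14.62)²/14.62 + (25−22.53)²/22.53 + (22−28.16)²/28.16 + (23−19.31)²/19.31 = 8.6916
df = 4

test statistic = 8.692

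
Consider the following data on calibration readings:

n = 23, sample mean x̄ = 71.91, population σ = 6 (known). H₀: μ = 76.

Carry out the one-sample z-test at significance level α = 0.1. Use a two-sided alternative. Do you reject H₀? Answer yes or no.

reject H₀: yes

SE = σ/√n = 6/√23 = 1.2511
z = (x̄−μ₀)/SE = (71.91−76)/1.2511 = -3.2692
p-value (two-sided) = 0.00108
At α=0.1: p < α → reject H₀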